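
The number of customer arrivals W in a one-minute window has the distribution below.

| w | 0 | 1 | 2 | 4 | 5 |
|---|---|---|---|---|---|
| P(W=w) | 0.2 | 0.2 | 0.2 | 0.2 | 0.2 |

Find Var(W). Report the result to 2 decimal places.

E[W] = (0)(0.2) + (1)(0.2) + (2)(0.2) + (4)(0.2) + (5)(0.2) = 2.4
E[W²] = (0)²(0.2) + (1)²(0.2) + (2)²(0.2) + (4)²(0.2) + (5)²(0.2) = 9.2
Var(W) = E[W²] − (E[W])² = 9.2 − (2.4)² = 3.44

3.44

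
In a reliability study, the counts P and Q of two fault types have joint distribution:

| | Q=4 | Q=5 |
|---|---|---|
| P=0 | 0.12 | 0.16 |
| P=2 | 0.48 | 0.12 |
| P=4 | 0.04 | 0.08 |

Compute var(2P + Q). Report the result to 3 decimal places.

6.042

E[P] = 1.68,  E[Q] = 4.36,  E[PQ] = 7.28
var(P) = 4.32 − (1.68)² = 1.4976;  var(Q) = 19.24 − (4.36)² = 0.2304
Cov(P,Q) = 7.28 − (1.68)(4.36) = -0.0448
var(2P + Q) = (2)²·1.4976 + (1)²·0.2304 + 2·(2)·(1)·-0.0448 = 6.0416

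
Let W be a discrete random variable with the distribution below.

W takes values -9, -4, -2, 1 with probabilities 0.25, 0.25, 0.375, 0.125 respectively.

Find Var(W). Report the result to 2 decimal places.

E[W] = (-9)(0.25) + (-4)(0.25) + (-2)(0.375) + (1)(0.125) = -3.875
E[W²] = (-9)²(0.25) + (-4)²(0.25) + (-2)²(0.375) + (1)²(0.125) = 25.875
Var(W) = E[W²] − (E[W])² = 25.875 − (-3.875)² = 10.859375

10.86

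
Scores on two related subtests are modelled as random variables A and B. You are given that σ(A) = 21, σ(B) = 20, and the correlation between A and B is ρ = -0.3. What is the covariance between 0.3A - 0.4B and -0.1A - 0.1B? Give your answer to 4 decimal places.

1.5100

V(A) = (21)² = 441;  V(B) = (20)² = 400
cov(A,B) = ρ·σ(A)·σ(B) = -0.3·21·20 = -126
cov(0.3A - 0.4B, -0.1A - 0.1B) = (0.3)(-0.1)V(A) + (-0.4)(-0.1)V(B) + [(0.3)(-0.1) + (-0.4)(-0.1)]cov(A,B)
= -0.03·441 + 0.04·400 + 0.01·-126 = 1.51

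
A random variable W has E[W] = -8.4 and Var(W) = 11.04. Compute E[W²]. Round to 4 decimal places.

81.6000

E[W²] = Var(W) + (E[W])² = 11.04 + (-8.4)² = 81.6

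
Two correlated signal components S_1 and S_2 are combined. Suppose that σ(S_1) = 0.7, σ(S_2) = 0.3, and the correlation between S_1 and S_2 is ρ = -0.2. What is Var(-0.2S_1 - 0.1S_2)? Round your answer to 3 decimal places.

Var(S_1) = (0.7)² = 0.49;  Var(S_2) = (0.3)² = 0.09
cov(S_1,S_2) = ρ·σ(S_1)·σ(S_2) = -0.2·0.7·0.3 = -0.042
Var(-0.2S_1 - 0.1S_2) = (-0.2)²·Var(S_1) + (-0.1)²·Var(S_2) + 2·(-0.2)·(-0.1)·cov(S_1,S_2)
= 0.04·0.49 + 0.01·0.09 + 0.04·-0.042 = 0.01882

0.019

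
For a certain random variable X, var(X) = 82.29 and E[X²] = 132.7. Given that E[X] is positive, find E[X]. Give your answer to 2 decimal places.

(E[X])² = E[X²] − var(X) = 132.7 − 82.29 = 50.41
E[X] = √50.41 = 7.1

7.10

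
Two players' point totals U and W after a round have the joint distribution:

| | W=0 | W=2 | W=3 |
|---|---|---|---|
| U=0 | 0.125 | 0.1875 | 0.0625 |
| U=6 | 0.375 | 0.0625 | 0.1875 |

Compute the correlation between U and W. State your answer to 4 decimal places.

-0.1491

E[U] = 3.75,  E[W] = 1.25
E[UW] = 4.125
Cov(U,W) = E[UW] − E[U]E[W] = 4.125 − (3.75)(1.25) = -0.5625
var(U) = 8.4375,  var(W) = 1.6875
ρ = -0.5625 / √(8.4375·1.6875) ≈ -0.1491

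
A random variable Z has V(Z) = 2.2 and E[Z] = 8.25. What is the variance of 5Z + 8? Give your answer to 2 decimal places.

55.00

V(5Z + 8) = (5)²·V(Z) = 25·2.2 = 55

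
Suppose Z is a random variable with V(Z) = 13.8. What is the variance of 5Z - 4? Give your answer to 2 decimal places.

V(5Z - 4) = (5)²·V(Z) = 25·13.8 = 345

345.00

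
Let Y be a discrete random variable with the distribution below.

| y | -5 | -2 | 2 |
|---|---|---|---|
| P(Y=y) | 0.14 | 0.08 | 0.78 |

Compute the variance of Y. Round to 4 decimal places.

6.4500

E[Y] = (-5)(0.14) + (-2)(0.08) + (2)(0.78) = 0.7
E[Y²] = (-5)²(0.14) + (-2)²(0.08) + (2)²(0.78) = 6.94
var(Y) = E[Y²] − (E[Y])² = 6.94 − (0.7)² = 6.45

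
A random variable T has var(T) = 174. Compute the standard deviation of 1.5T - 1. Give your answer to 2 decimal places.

19.79

var(1.5T - 1) = (1.5)²·174 = 391.5
sd(1.5T - 1) = √391.5 ≈ 19.79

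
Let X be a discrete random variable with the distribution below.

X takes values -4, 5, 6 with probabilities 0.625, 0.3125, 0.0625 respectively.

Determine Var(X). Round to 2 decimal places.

19.75

E[X] = (-4)(0.625) + (5)(0.3125) + (6)(0.0625) = -0.5625
E[X²] = (-4)²(0.625) + (5)²(0.3125) + (6)²(0.0625) = 20.0625
Var(X) = E[X²] − (E[X])² = 20.0625 − (-0.5625)² = 19.74609375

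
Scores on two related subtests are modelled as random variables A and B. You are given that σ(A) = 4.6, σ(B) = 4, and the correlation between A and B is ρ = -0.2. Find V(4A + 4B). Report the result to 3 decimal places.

V(A) = (4.6)² = 21.16;  V(B) = (4)² = 16
Cov(A,B) = ρ·σ(A)·σ(B) = -0.2·4.6·4 = -3.68
V(4A + 4B) = (4)²·V(A) + (4)²·V(B) + 2·(4)·(4)·Cov(A,B)
= 16·21.16 + 16·16 + 32·-3.68 = 476.8

476.800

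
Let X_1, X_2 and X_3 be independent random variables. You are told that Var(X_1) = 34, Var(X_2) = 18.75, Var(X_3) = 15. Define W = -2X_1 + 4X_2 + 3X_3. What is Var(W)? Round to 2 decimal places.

571.00

By independence, Var(W) = (-2)²Var(X_1) + (4)²Var(X_2) + (3)²Var(X_3)
= (-2)²·34 + (4)²·18.75 + (3)²·15 = 571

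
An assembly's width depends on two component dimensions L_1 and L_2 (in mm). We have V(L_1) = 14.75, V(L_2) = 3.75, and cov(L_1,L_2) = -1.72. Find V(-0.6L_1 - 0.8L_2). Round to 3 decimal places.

V(-0.6L_1 - 0.8L_2) = (-0.6)²·V(L_1) + (-0.8)²·V(L_2) + 2·(-0.6)·(-0.8)·cov(L_1,L_2)
= 0.36·14.75 + 0.64·3.75 + 0.96·-1.72 = 6.0588

6.059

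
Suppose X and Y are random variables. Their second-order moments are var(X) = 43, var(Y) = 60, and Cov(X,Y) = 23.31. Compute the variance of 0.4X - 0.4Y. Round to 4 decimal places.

9.0208

var(0.4X - 0.4Y) = (0.4)²·var(X) + (-0.4)²·var(Y) + 2·(0.4)·(-0.4)·Cov(X,Y)
= 0.16·43 + 0.16·60 + -0.32·23.31 = 9.0208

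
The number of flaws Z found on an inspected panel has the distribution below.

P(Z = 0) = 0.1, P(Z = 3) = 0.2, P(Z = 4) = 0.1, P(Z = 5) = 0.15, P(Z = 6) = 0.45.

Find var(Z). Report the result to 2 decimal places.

E[Z] = (0)(0.1) + (3)(0.2) + (4)(0.1) + (5)(0.15) + (6)(0.45) = 4.45
E[Z²] = (0)²(0.1) + (3)²(0.2) + (4)²(0.1) + (5)²(0.15) + (6)²(0.45) = 23.35
var(Z) = E[Z²] − (E[Z])² = 23.35 − (4.45)² = 3.5475

3.55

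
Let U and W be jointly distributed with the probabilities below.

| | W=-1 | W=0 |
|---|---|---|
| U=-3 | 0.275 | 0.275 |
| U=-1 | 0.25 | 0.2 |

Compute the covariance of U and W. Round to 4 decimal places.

E[U] = -2.1,  E[W] = -0.525
E[UW] = 1.075
Cov(U,W) = E[UW] − E[U]E[W] = 1.075 − (-2.1)(-0.525) = -0.0275

-0.0275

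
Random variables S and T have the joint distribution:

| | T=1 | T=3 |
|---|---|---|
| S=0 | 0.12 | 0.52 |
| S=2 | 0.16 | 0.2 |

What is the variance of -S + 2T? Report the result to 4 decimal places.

5.0944

E[S] = 0.72,  E[T] = 2.44,  E[ST] = 1.52
Var(S) = 1.44 − (0.72)² = 0.9216;  Var(T) = 6.76 − (2.44)² = 0.8064
Cov(S,T) = 1.52 − (0.72)(2.44) = -0.2368
Var(-S + 2T) = (-1)²·0.9216 + (2)²·0.8064 + 2·(-1)·(2)·-0.2368 = 5.0944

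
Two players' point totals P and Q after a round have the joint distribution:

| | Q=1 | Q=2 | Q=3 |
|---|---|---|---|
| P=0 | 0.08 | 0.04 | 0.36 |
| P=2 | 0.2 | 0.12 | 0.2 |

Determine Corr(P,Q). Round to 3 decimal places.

E[P] = 1.04,  E[Q] = 2.28
E[PQ] = 2.08
cov(P,Q) = E[PQ] − E[P]E[Q] = 2.08 − (1.04)(2.28) = -0.2912
V(P) = 0.9984,  V(Q) = 0.7616
ρ = -0.2912 / √(0.9984·0.7616) ≈ -0.334

-0.334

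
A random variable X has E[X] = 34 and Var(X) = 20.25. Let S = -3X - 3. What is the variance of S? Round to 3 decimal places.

182.250

Var(-3X - 3) = (-3)²·Var(X) = 9·20.25 = 182.25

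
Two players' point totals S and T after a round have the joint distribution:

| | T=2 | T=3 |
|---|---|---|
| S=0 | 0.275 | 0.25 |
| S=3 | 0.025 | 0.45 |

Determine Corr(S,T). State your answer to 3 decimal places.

E[S] = 1.425,  E[T] = 2.7
E[ST] = 4.2
Cov(S,T) = E[ST] − E[S]E[T] = 4.2 − (1.425)(2.7) = 0.3525
Var(S) = 2.244375,  Var(T) = 0.21
ρ = 0.3525 / √(2.244375·0.21) ≈ 0.513

0.513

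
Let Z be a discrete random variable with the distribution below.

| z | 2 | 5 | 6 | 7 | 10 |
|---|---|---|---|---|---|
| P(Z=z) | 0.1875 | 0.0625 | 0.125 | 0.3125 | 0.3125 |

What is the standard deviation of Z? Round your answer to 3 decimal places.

2.795

E[Z] = (2)(0.1875) + (5)(0.0625) + (6)(0.125) + (7)(0.3125) + (10)(0.3125) = 6.75
E[Z²] = (2)²(0.1875) + (5)²(0.0625) + (6)²(0.125) + (7)²(0.3125) + (10)²(0.3125) = 53.375
var(Z) = E[Z²] − (E[Z])² = 53.375 − (6.75)² = 7.8125
SD(Z) = √7.8125 ≈ 2.795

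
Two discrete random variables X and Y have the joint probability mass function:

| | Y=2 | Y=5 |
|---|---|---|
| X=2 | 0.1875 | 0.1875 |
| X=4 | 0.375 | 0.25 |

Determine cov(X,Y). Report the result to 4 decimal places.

-0.1406

E[X] = 3.25,  E[Y] = 3.3125
E[XY] = 10.625
cov(X,Y) = E[XY] − E[X]E[Y] = 10.625 − (3.25)(3.3125) = -0.140625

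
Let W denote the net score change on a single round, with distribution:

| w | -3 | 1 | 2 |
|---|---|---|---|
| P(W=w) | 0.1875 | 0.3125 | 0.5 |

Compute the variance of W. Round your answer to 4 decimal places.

E[W] = (-3)(0.1875) + (1)(0.3125) + (2)(0.5) = 0.75
E[W²] = (-3)²(0.1875) + (1)²(0.3125) + (2)²(0.5) = 4
V(W) = E[W²] − (E[W])² = 4 − (0.75)² = 3.4375

3.4375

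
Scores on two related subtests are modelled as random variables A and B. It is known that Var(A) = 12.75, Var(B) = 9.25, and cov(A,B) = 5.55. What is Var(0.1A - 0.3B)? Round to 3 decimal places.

0.627

Var(0.1A - 0.3B) = (0.1)²·Var(A) + (-0.3)²·Var(B) + 2·(0.1)·(-0.3)·cov(A,B)
= 0.01·12.75 + 0.09·9.25 + -0.06·5.55 = 0.627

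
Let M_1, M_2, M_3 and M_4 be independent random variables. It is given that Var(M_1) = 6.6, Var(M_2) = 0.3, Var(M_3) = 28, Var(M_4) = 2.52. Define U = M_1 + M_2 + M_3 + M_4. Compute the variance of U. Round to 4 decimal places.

37.4200

By independence, Var(U) = (1)²Var(M_1) + (1)²Var(M_2) + (1)²Var(M_3) + (1)²Var(M_4)
= (1)²·6.6 + (1)²·0.3 + (1)²·28 + (1)²·2.52 = 37.42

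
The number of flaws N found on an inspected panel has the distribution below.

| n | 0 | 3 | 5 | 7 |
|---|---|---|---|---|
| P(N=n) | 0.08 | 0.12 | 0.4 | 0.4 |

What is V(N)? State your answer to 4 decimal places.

4.0544

E[N] = (0)(0.08) + (3)(0.12) + (5)(0.4) + (7)(0.4) = 5.16
E[N²] = (0)²(0.08) + (3)²(0.12) + (5)²(0.4) + (7)²(0.4) = 30.68
V(N) = E[N²] − (E[N])² = 30.68 − (5.16)² = 4.0544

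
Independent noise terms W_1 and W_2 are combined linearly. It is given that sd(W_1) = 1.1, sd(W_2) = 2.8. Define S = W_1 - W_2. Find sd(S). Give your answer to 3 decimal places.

Var(W_1) = 1.21, Var(W_2) = 7.84
By independence, Var(S) = (1)²Var(W_1) + (-1)²Var(W_2)
= (1)²·1.21 + (-1)²·7.84 = 9.05
sd(S) = √9.05 ≈ 3.008

3.008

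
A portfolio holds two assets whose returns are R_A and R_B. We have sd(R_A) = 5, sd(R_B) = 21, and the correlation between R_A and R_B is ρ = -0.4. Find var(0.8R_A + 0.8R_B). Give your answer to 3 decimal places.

var(R_A) = (5)² = 25;  var(R_B) = (21)² = 441
Cov(R_A,R_B) = ρ·sd(R_A)·sd(R_B) = -0.4·5·21 = -42
var(0.8R_A + 0.8R_B) = (0.8)²·var(R_A) + (0.8)²·var(R_B) + 2·(0.8)·(0.8)·Cov(R_A,R_B)
= 0.64·25 + 0.64·441 + 1.28·-42 = 244.48

244.480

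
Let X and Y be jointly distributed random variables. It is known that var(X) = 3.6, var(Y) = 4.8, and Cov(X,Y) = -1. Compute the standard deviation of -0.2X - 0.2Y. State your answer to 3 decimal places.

0.506

var(-0.2X - 0.2Y) = (-0.2)²·var(X) + (-0.2)²·var(Y) + 2·(-0.2)·(-0.2)·Cov(X,Y)
= 0.04·3.6 + 0.04·4.8 + 0.08·-1 = 0.256
sd(-0.2X - 0.2Y) = √0.256 ≈ 0.506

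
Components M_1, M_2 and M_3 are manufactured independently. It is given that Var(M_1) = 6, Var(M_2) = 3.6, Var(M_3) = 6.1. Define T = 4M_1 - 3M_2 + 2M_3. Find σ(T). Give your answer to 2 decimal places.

By independence, Var(T) = (4)²Var(M_1) + (-3)²Var(M_2) + (2)²Var(M_3)
= (4)²·6 + (-3)²·3.6 + (2)²·6.1 = 152.8
σ(T) = √152.8 ≈ 12.36

12.36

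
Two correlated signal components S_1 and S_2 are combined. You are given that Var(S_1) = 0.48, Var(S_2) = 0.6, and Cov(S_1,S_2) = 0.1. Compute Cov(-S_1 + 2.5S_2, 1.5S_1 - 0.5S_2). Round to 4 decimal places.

-1.0450

Cov(-S_1 + 2.5S_2, 1.5S_1 - 0.5S_2) = (-1)(1.5)Var(S_1) + (2.5)(-0.5)Var(S_2) + [(-1)(-0.5) + (2.5)(1.5)]Cov(S_1,S_2)
= -1.5·0.48 + -1.25·0.6 + 4.25·0.1 = -1.045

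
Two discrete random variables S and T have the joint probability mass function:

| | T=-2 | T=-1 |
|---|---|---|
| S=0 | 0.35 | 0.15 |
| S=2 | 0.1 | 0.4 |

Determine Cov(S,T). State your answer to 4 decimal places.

E[S] = 1,  E[T] = -1.45
E[ST] = -1.2
Cov(S,T) = E[ST] − E[S]E[T] = -1.2 − (1)(-1.45) = 0.25

0.2500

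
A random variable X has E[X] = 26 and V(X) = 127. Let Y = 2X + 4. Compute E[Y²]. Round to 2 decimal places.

3644.00

E[2X + 4] = 2·26 + 4 = 56
V(2X + 4) = (2)²·127 = 508
E[Y²] = V(Y) + (E[Y])² = 508 + (56)² = 3644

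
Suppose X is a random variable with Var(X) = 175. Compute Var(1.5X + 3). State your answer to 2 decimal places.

393.75

Var(1.5X + 3) = (1.5)²·Var(X) = 2.25·175 = 393.75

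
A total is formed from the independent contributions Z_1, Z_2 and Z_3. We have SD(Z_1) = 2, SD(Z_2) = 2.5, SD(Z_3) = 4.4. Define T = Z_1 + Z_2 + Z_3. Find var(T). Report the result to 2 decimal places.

29.61

var(Z_1) = 4, var(Z_2) = 6.25, var(Z_3) = 19.36
By independence, var(T) = (1)²var(Z_1) + (1)²var(Z_2) + (1)²var(Z_3)
= (1)²·4 + (1)²·6.25 + (1)²·19.36 = 29.61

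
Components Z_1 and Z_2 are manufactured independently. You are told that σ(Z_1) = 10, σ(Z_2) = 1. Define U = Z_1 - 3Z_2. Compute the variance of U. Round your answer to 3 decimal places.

Var(Z_1) = 100, Var(Z_2) = 1
By independence, Var(U) = (1)²Var(Z_1) + (-3)²Var(Z_2)
= (1)²·100 + (-3)²·1 = 109

109.000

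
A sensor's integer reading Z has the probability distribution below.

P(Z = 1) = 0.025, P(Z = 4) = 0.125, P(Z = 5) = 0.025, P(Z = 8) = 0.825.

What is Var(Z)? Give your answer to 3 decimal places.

2.888

E[Z] = (1)(0.025) + (4)(0.125) + (5)(0.025) + (8)(0.825) = 7.25
E[Z²] = (1)²(0.025) + (4)²(0.125) + (5)²(0.025) + (8)²(0.825) = 55.45
Var(Z) = E[Z²] − (E[Z])² = 55.45 − (7.25)² = 2.8875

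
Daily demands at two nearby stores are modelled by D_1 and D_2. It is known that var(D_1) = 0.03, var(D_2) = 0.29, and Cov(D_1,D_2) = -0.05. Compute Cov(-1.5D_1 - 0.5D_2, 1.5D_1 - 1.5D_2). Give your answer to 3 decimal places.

Cov(-1.5D_1 - 0.5D_2, 1.5D_1 - 1.5D_2) = (-1.5)(1.5)var(D_1) + (-0.5)(-1.5)var(D_2) + [(-1.5)(-1.5) + (-0.5)(1.5)]Cov(D_1,D_2)
= -2.25·0.03 + 0.75·0.29 + 1.5·-0.05 = 0.075

0.075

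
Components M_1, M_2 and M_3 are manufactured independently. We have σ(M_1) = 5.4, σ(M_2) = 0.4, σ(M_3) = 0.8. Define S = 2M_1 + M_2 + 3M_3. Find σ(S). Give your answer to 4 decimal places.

Var(M_1) = 29.16, Var(M_2) = 0.16, Var(M_3) = 0.64
By independence, Var(S) = (2)²Var(M_1) + (1)²Var(M_2) + (3)²Var(M_3)
= (2)²·29.16 + (1)²·0.16 + (3)²·0.64 = 122.56
σ(S) = √122.56 ≈ 11.0707

11.0707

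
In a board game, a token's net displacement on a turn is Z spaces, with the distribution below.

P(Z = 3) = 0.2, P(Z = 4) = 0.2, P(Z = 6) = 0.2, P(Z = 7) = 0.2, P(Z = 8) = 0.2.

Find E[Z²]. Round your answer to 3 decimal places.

34.800

E[Z²] = (3)²(0.2) + (4)²(0.2) + (6)²(0.2) + (7)²(0.2) + (8)²(0.2) = 34.8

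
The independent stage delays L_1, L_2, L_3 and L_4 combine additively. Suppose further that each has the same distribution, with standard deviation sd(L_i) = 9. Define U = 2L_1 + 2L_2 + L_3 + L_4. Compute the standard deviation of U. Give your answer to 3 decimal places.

28.460

Var(L_i) = (9)² = 81
By independence, Var(U) = (2)²Var(L_1) + (2)²Var(L_2) + (1)²Var(L_3) + (1)²Var(L_4)
= (2)²·81 + (2)²·81 + (1)²·81 + (1)²·81 = 810
sd(U) = √810 ≈ 28.460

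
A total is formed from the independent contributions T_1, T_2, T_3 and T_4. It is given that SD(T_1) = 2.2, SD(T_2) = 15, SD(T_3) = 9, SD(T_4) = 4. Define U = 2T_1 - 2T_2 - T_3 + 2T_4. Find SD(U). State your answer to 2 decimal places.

32.62

var(T_1) = 4.84, var(T_2) = 225, var(T_3) = 81, var(T_4) = 16
By independence, var(U) = (2)²var(T_1) + (-2)²var(T_2) + (-1)²var(T_3) + (2)²var(T_4)
= (2)²·4.84 + (-2)²·225 + (-1)²·81 + (2)²·16 = 1064.36
SD(U) = √1064.36 ≈ 32.62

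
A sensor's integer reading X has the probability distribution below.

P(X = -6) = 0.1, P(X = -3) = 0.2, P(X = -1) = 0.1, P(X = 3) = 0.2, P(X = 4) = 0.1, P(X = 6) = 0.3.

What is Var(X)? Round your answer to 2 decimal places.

E[X] = (-6)(0.1) + (-3)(0.2) + (-1)(0.1) + (3)(0.2) + (4)(0.1) + (6)(0.3) = 1.5
E[X²] = (-6)²(0.1) + (-3)²(0.2) + (-1)²(0.1) + (3)²(0.2) + (4)²(0.1) + (6)²(0.3) = 19.7
Var(X) = E[X²] − (E[X])² = 19.7 − (1.5)² = 17.45

17.45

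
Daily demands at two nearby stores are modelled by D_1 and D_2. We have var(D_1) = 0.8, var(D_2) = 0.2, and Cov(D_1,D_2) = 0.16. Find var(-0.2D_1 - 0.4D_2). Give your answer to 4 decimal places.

var(-0.2D_1 - 0.4D_2) = (-0.2)²·var(D_1) + (-0.4)²·var(D_2) + 2·(-0.2)·(-0.4)·Cov(D_1,D_2)
= 0.04·0.8 + 0.16·0.2 + 0.16·0.16 = 0.0896

0.0896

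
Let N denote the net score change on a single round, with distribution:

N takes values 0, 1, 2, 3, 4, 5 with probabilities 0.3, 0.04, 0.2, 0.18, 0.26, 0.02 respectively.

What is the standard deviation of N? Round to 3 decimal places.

E[N] = (0)(0.3) + (1)(0.04) + (2)(0.2) + (3)(0.18) + (4)(0.26) + (5)(0.02) = 2.12
E[N²] = (0)²(0.3) + (1)²(0.04) + (2)²(0.2) + (3)²(0.18) + (4)²(0.26) + (5)²(0.02) = 7.12
Var(N) = E[N²] − (E[N])² = 7.12 − (2.12)² = 2.6256
sd(N) = √2.6256 ≈ 1.620

1.620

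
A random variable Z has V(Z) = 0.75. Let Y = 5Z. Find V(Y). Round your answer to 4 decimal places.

18.7500

V(5Z) = (5)²·V(Z) = 25·0.75 = 18.75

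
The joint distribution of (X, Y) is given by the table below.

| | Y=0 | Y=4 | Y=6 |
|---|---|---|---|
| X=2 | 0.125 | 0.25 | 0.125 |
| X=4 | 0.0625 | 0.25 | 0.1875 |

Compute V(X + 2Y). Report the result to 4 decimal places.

19.4375

E[X] = 3,  E[Y] = 3.875,  E[XY] = 12
V(X) = 10 − (3)² = 1;  V(Y) = 19.25 − (3.875)² = 4.234375
Cov(X,Y) = 12 − (3)(3.875) = 0.375
V(X + 2Y) = (1)²·1 + (2)²·4.234375 + 2·(1)·(2)·0.375 = 19.4375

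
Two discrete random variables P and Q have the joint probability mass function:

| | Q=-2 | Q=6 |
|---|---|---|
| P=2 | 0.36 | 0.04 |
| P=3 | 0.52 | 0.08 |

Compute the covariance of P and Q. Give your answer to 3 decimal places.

E[P] = 2.6,  E[Q] = -1.04
E[PQ] = -2.64
Cov(P,Q) = E[PQ] − E[P]E[Q] = -2.64 − (2.6)(-1.04) = 0.064

0.064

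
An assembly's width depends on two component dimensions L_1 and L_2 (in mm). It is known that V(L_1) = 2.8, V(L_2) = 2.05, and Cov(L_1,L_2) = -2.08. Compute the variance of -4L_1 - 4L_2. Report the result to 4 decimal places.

11.0400

V(-4L_1 - 4L_2) = (-4)²·V(L_1) + (-4)²·V(L_2) + 2·(-4)·(-4)·Cov(L_1,L_2)
= 16·2.8 + 16·2.05 + 32·-2.08 = 11.04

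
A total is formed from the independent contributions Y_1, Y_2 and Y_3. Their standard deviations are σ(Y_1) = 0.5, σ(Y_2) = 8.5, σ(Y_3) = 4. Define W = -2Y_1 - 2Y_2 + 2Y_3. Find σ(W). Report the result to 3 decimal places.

18.815

var(Y_1) = 0.25, var(Y_2) = 72.25, var(Y_3) = 16
By independence, var(W) = (-2)²var(Y_1) + (-2)²var(Y_2) + (2)²var(Y_3)
= (-2)²·0.25 + (-2)²·72.25 + (2)²·16 = 354
σ(W) = √354 ≈ 18.815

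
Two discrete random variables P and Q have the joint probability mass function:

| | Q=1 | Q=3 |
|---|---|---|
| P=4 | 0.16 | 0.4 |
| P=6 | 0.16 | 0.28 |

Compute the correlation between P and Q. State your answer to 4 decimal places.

E[P] = 4.88,  E[Q] = 2.36
E[PQ] = 11.44
cov(P,Q) = E[PQ] − E[P]E[Q] = 11.44 − (4.88)(2.36) = -0.0768
V(P) = 0.9856,  V(Q) = 0.8704
ρ = -0.0768 / √(0.9856·0.8704) ≈ -0.0829

-0.0829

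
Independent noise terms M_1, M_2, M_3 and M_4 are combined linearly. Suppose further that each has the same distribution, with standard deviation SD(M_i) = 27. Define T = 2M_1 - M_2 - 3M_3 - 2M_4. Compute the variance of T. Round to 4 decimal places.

13122.0000

Var(M_i) = (27)² = 729
By independence, Var(T) = (2)²Var(M_1) + (-1)²Var(M_2) + (-3)²Var(M_3) + (-2)²Var(M_4)
= (2)²·729 + (-1)²·729 + (-3)²·729 + (-2)²·729 = 13122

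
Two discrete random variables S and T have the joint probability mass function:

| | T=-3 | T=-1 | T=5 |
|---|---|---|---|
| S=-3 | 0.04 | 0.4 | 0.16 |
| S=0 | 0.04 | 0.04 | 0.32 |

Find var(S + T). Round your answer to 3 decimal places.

16.874

E[S] = -1.8,  E[T] = 1.72,  E[ST] = -0.84
var(S) = 5.4 − (-1.8)² = 2.16;  var(T) = 13.16 − (1.72)² = 10.2016
Cov(S,T) = -0.84 − (-1.8)(1.72) = 2.256
var(S + T) = (1)²·2.16 + (1)²·10.2016 + 2·(1)·(1)·2.256 = 16.8736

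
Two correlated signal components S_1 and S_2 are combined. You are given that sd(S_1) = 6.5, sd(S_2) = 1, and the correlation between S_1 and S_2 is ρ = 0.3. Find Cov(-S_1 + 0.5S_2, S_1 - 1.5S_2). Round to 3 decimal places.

var(S_1) = (6.5)² = 42.25;  var(S_2) = (1)² = 1
Cov(S_1,S_2) = ρ·sd(S_1)·sd(S_2) = 0.3·6.5·1 = 1.95
Cov(-S_1 + 0.5S_2, S_1 - 1.5S_2) = (-1)(1)var(S_1) + (0.5)(-1.5)var(S_2) + [(-1)(-1.5) + (0.5)(1)]Cov(S_1,S_2)
= -1·42.25 + -0.75·1 + 2·1.95 = -39.1

-39.100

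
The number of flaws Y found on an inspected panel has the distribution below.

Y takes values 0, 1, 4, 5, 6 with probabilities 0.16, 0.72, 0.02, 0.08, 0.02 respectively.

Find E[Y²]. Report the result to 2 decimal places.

3.76

E[Y²] = (0)²(0.16) + (1)²(0.72) + (4)²(0.02) + (5)²(0.08) + (6)²(0.02) = 3.76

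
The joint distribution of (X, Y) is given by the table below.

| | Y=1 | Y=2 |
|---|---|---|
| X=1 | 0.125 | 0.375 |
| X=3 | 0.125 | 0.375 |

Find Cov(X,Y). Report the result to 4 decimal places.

E[X] = 2,  E[Y] = 1.75
E[XY] = 3.5
Cov(X,Y) = E[XY] − E[X]E[Y] = 3.5 − (2)(1.75) = 0

0.0000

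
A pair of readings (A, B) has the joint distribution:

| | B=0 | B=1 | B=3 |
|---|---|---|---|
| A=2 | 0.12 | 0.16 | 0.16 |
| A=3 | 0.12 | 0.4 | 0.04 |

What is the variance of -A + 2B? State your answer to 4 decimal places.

E[A] = 2.56,  E[B] = 1.16,  E[AB] = 2.84
Var(A) = 6.8 − (2.56)² = 0.2464;  Var(B) = 2.36 − (1.16)² = 1.0144
Cov(A,B) = 2.84 − (2.56)(1.16) = -0.1296
Var(-A + 2B) = (-1)²·0.2464 + (2)²·1.0144 + 2·(-1)·(2)·-0.1296 = 4.8224

4.8224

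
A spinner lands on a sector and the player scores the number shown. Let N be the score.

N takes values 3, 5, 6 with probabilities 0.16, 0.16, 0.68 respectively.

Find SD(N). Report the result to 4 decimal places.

1.0911

E[N] = (3)(0.16) + (5)(0.16) + (6)(0.68) = 5.36
E[N²] = (3)²(0.16) + (5)²(0.16) + (6)²(0.68) = 29.92
Var(N) = E[N²] − (E[N])² = 29.92 − (5.36)² = 1.1904
SD(N) = √1.1904 ≈ 1.0911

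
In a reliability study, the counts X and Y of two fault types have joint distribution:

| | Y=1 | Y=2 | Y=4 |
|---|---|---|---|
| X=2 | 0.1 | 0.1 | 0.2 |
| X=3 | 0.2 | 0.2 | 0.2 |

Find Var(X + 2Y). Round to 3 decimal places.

E[X] = 2.6,  E[Y] = 2.5,  E[XY] = 6.4
Var(X) = 7 − (2.6)² = 0.24;  Var(Y) = 7.9 − (2.5)² = 1.65
Cov(X,Y) = 6.4 − (2.6)(2.5) = -0.1
Var(X + 2Y) = (1)²·0.24 + (2)²·1.65 + 2·(1)·(2)·-0.1 = 6.44

6.440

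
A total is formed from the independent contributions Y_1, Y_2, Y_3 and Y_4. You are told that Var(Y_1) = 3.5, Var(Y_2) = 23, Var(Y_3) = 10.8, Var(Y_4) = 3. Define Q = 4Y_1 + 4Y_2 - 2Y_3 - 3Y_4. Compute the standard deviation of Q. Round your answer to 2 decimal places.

22.23

By independence, Var(Q) = (4)²Var(Y_1) + (4)²Var(Y_2) + (-2)²Var(Y_3) + (-3)²Var(Y_4)
= (4)²·3.5 + (4)²·23 + (-2)²·10.8 + (-3)²·3 = 494.2
σ(Q) = √494.2 ≈ 22.23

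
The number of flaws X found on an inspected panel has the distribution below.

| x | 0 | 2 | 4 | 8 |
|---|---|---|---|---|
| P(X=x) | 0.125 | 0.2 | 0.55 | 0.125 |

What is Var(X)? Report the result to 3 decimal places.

4.640

E[X] = (0)(0.125) + (2)(0.2) + (4)(0.55) + (8)(0.125) = 3.6
E[X²] = (0)²(0.125) + (2)²(0.2) + (4)²(0.55) + (8)²(0.125) = 17.6
Var(X) = E[X²] − (E[X])² = 17.6 − (3.6)² = 4.64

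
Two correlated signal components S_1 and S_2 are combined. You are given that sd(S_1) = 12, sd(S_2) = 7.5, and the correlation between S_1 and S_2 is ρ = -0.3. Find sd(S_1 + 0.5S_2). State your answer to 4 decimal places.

V(S_1) = (12)² = 144;  V(S_2) = (7.5)² = 56.25
Cov(S_1,S_2) = ρ·sd(S_1)·sd(S_2) = -0.3·12·7.5 = -27
V(S_1 + 0.5S_2) = (1)²·V(S_1) + (0.5)²·V(S_2) + 2·(1)·(0.5)·Cov(S_1,S_2)
= 1·144 + 0.25·56.25 + 1·-27 = 131.0625
sd(S_1 + 0.5S_2) = √131.0625 ≈ 11.4483

11.4483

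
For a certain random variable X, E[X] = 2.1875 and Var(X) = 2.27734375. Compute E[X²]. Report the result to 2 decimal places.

7.06

E[X²] = Var(X) + (E[X])² = 2.27734375 + (2.1875)² = 7.0625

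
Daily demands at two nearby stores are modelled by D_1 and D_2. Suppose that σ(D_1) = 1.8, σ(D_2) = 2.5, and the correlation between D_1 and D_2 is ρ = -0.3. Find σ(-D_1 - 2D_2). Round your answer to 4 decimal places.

4.7791

Var(D_1) = (1.8)² = 3.24;  Var(D_2) = (2.5)² = 6.25
Cov(D_1,D_2) = ρ·σ(D_1)·σ(D_2) = -0.3·1.8·2.5 = -1.35
Var(-D_1 - 2D_2) = (-1)²·Var(D_1) + (-2)²·Var(D_2) + 2·(-1)·(-2)·Cov(D_1,D_2)
= 1·3.24 + 4·6.25 + 4·-1.35 = 22.84
σ(-D_1 - 2D_2) = √22.84 ≈ 4.7791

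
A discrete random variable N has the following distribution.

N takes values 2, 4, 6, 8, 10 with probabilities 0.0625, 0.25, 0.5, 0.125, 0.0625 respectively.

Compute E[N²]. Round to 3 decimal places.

36.500

E[N²] = (2)²(0.0625) + (4)²(0.25) + (6)²(0.5) + (8)²(0.125) + (10)²(0.0625) = 36.5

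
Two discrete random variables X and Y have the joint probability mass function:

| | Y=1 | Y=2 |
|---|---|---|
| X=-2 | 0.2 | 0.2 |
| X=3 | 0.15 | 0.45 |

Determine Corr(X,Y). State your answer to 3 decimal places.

E[X] = 1,  E[Y] = 1.65
E[XY] = 1.95
Cov(X,Y) = E[XY] − E[X]E[Y] = 1.95 − (1)(1.65) = 0.3
var(X) = 6,  var(Y) = 0.2275
ρ = 0.3 / √(6·0.2275) ≈ 0.257

0.257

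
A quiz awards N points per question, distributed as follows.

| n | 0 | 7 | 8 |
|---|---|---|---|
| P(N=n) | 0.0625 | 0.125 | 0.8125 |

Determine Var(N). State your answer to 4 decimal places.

3.7344

E[N] = (0)(0.0625) + (7)(0.125) + (8)(0.8125) = 7.375
E[N²] = (0)²(0.0625) + (7)²(0.125) + (8)²(0.8125) = 58.125
Var(N) = E[N²] − (E[N])² = 58.125 − (7.375)² = 3.734375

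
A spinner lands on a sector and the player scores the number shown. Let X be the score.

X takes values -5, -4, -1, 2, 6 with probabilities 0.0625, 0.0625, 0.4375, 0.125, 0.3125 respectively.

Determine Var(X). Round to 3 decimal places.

E[X] = (-5)(0.0625) + (-4)(0.0625) + (-1)(0.4375) + (2)(0.125) + (6)(0.3125) = 1.125
E[X²] = (-5)²(0.0625) + (-4)²(0.0625) + (-1)²(0.4375) + (2)²(0.125) + (6)²(0.3125) = 14.75
Var(X) = E[X²] − (E[X])² = 14.75 − (1.125)² = 13.484375

13.484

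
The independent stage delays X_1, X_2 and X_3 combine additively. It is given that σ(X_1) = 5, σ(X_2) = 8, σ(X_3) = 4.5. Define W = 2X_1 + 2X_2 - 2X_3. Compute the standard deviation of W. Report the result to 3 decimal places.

var(X_1) = 25, var(X_2) = 64, var(X_3) = 20.25
By independence, var(W) = (2)²var(X_1) + (2)²var(X_2) + (-2)²var(X_3)
= (2)²·25 + (2)²·64 + (-2)²·20.25 = 437
σ(W) = √437 ≈ 20.905

20.905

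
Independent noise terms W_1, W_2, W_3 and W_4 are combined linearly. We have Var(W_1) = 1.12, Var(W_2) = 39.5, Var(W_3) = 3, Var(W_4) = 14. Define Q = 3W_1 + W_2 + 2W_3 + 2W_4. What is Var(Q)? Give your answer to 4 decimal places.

By independence, Var(Q) = (3)²Var(W_1) + (1)²Var(W_2) + (2)²Var(W_3) + (2)²Var(W_4)
= (3)²·1.12 + (1)²·39.5 + (2)²·3 + (2)²·14 = 117.58

117.5800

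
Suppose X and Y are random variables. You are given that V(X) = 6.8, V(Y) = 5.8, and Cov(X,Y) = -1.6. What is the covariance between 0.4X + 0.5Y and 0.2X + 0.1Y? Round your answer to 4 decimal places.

Cov(0.4X + 0.5Y, 0.2X + 0.1Y) = (0.4)(0.2)V(X) + (0.5)(0.1)V(Y) + [(0.4)(0.1) + (0.5)(0.2)]Cov(X,Y)
= 0.08·6.8 + 0.05·5.8 + 0.14·-1.6 = 0.61

0.6100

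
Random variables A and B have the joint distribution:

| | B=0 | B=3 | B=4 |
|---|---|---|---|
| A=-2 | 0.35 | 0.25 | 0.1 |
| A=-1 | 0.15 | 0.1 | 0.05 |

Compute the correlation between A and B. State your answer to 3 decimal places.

0.006

E[A] = -1.7,  E[B] = 1.65
E[AB] = -2.8
Cov(A,B) = E[AB] − E[A]E[B] = -2.8 − (-1.7)(1.65) = 0.005
Var(A) = 0.21,  Var(B) = 2.8275
ρ = 0.005 / √(0.21·2.8275) ≈ 0.006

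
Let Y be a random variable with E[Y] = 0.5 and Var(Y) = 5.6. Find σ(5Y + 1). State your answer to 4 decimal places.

11.8322

Var(5Y + 1) = (5)²·5.6 = 140
σ(5Y + 1) = √140 ≈ 11.8322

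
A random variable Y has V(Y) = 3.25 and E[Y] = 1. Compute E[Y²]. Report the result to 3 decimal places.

E[Y²] = V(Y) + (E[Y])² = 3.25 + (1)² = 4.25

4.250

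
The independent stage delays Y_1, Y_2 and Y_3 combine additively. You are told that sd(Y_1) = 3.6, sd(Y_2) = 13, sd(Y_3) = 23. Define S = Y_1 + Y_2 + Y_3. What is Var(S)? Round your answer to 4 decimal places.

Var(Y_1) = 12.96, Var(Y_2) = 169, Var(Y_3) = 529
By independence, Var(S) = (1)²Var(Y_1) + (1)²Var(Y_2) + (1)²Var(Y_3)
= (1)²·12.96 + (1)²·169 + (1)²·529 = 710.96

710.9600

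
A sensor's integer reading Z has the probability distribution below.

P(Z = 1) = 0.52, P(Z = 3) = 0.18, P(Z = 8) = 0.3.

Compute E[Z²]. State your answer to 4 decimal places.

E[Z²] = (1)²(0.52) + (3)²(0.18) + (8)²(0.3) = 21.34

21.3400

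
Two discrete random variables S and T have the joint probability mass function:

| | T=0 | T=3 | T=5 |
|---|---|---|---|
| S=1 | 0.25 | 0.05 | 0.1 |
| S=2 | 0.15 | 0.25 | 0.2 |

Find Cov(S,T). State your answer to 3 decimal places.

0.310

E[S] = 1.6,  E[T] = 2.4
E[ST] = 4.15
Cov(S,T) = E[ST] − E[S]E[T] = 4.15 − (1.6)(2.4) = 0.31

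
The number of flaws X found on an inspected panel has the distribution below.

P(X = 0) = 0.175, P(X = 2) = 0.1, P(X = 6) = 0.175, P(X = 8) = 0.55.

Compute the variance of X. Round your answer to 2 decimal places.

E[X] = (0)(0.175) + (2)(0.1) + (6)(0.175) + (8)(0.55) = 5.65
E[X²] = (0)²(0.175) + (2)²(0.1) + (6)²(0.175) + (8)²(0.55) = 41.9
Var(X) = E[X²] − (E[X])² = 41.9 − (5.65)² = 9.9775

9.98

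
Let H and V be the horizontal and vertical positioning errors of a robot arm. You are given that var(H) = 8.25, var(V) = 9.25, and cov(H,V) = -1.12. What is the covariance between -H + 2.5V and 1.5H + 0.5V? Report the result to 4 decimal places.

cov(-H + 2.5V, 1.5H + 0.5V) = (-1)(1.5)var(H) + (2.5)(0.5)var(V) + [(-1)(0.5) + (2.5)(1.5)]cov(H,V)
= -1.5·8.25 + 1.25·9.25 + 3.25·-1.12 = -4.4525

-4.4525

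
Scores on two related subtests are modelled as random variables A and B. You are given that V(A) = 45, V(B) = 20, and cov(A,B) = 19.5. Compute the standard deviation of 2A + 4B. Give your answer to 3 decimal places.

V(2A + 4B) = (2)²·V(A) + (4)²·V(B) + 2·(2)·(4)·cov(A,B)
= 4·45 + 16·20 + 16·19.5 = 812
SD(2A + 4B) = √812 ≈ 28.496

28.496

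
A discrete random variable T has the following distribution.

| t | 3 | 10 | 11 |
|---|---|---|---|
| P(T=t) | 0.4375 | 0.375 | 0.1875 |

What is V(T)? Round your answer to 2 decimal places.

E[T] = (3)(0.4375) + (10)(0.375) + (11)(0.1875) = 7.125
E[T²] = (3)²(0.4375) + (10)²(0.375) + (11)²(0.1875) = 64.125
V(T) = E[T²] − (E[T])² = 64.125 − (7.125)² = 13.359375

13.36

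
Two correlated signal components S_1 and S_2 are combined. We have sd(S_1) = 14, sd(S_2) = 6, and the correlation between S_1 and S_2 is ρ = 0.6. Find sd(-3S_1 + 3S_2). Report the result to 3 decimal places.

34.363

var(S_1) = (14)² = 196;  var(S_2) = (6)² = 36
Cov(S_1,S_2) = ρ·sd(S_1)·sd(S_2) = 0.6·14·6 = 50.4
var(-3S_1 + 3S_2) = (-3)²·var(S_1) + (3)²·var(S_2) + 2·(-3)·(3)·Cov(S_1,S_2)
= 9·196 + 9·36 + -18·50.4 = 1180.8
sd(-3S_1 + 3S_2) = √1180.8 ≈ 34.363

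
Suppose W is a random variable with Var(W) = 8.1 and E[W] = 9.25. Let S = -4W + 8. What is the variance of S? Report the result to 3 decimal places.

Var(-4W + 8) = (-4)²·Var(W) = 16·8.1 = 129.6

129.600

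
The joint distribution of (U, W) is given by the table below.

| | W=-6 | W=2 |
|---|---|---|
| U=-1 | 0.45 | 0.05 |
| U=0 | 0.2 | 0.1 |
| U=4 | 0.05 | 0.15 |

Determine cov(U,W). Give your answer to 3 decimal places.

3.680

E[U] = 0.3,  E[W] = -3.6
E[UW] = 2.6
cov(U,W) = E[UW] − E[U]E[W] = 2.6 − (0.3)(-3.6) = 3.68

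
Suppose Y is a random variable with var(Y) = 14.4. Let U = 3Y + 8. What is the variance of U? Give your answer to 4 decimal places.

129.6000

var(3Y + 8) = (3)²·var(Y) = 9·14.4 = 129.6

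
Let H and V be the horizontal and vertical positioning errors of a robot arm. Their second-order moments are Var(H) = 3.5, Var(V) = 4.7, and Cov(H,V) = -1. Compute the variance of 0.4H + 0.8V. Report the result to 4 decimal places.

2.9280

Var(0.4H + 0.8V) = (0.4)²·Var(H) + (0.8)²·Var(V) + 2·(0.4)·(0.8)·Cov(H,V)
= 0.16·3.5 + 0.64·4.7 + 0.64·-1 = 2.928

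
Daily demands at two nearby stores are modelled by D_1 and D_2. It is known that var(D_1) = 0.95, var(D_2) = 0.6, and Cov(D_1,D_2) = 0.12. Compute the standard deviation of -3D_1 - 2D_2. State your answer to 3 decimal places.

3.520

var(-3D_1 - 2D_2) = (-3)²·var(D_1) + (-2)²·var(D_2) + 2·(-3)·(-2)·Cov(D_1,D_2)
= 9·0.95 + 4·0.6 + 12·0.12 = 12.39
SD(-3D_1 - 2D_2) = √12.39 ≈ 3.520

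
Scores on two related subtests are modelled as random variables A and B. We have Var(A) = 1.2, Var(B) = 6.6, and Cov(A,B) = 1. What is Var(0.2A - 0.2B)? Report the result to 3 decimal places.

Var(0.2A - 0.2B) = (0.2)²·Var(A) + (-0.2)²·Var(B) + 2·(0.2)·(-0.2)·Cov(A,B)
= 0.04·1.2 + 0.04·6.6 + -0.08·1 = 0.232

0.232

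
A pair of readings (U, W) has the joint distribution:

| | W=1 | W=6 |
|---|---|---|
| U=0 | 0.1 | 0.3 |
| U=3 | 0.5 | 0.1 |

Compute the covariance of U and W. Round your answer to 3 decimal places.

E[U] = 1.8,  E[W] = 3
E[UW] = 3.3
Cov(U,W) = E[UW] − E[U]E[W] = 3.3 − (1.8)(3) = -2.1

-2.100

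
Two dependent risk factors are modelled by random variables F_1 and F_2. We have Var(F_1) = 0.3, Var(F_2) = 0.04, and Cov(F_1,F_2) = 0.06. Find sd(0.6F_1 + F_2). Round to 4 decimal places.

0.4690

Var(0.6F_1 + F_2) = (0.6)²·Var(F_1) + (1)²·Var(F_2) + 2·(0.6)·(1)·Cov(F_1,F_2)
= 0.36·0.3 + 1·0.04 + 1.2·0.06 = 0.22
sd(0.6F_1 + F_2) = √0.22 ≈ 0.4690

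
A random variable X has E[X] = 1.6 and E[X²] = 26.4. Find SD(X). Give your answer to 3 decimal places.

var(X) = 26.4 − (1.6)² = 23.84
SD(X) = √23.84 ≈ 4.883

4.883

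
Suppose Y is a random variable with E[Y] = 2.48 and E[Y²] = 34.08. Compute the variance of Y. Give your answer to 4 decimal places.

Var(Y) = 34.08 − (2.48)² = 27.9296

27.9296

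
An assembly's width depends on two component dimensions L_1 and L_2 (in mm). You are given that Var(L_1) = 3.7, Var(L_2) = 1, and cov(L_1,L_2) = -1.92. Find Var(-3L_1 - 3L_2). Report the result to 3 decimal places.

Var(-3L_1 - 3L_2) = (-3)²·Var(L_1) + (-3)²·Var(L_2) + 2·(-3)·(-3)·cov(L_1,L_2)
= 9·3.7 + 9·1 + 18·-1.92 = 7.74

7.740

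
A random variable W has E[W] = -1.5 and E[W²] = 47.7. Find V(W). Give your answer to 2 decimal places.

45.45

V(W) = 47.7 − (-1.5)² = 45.45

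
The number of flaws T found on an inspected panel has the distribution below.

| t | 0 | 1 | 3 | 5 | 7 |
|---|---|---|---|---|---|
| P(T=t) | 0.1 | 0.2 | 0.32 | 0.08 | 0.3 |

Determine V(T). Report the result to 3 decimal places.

E[T] = (0)(0.1) + (1)(0.2) + (3)(0.32) + (5)(0.08) + (7)(0.3) = 3.66
E[T²] = (0)²(0.1) + (1)²(0.2) + (3)²(0.32) + (5)²(0.08) + (7)²(0.3) = 19.78
V(T) = E[T²] − (E[T])² = 19.78 − (3.66)² = 6.3844

6.384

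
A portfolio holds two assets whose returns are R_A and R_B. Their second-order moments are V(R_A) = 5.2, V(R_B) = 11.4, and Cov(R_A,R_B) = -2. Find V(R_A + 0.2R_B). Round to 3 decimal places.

V(R_A + 0.2R_B) = (1)²·V(R_A) + (0.2)²·V(R_B) + 2·(1)·(0.2)·Cov(R_A,R_B)
= 1·5.2 + 0.04·11.4 + 0.4·-2 = 4.856

4.856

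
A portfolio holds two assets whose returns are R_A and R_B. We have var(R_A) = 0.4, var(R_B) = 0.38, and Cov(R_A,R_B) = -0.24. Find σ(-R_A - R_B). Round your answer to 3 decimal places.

0.548

var(-R_A - R_B) = (-1)²·var(R_A) + (-1)²·var(R_B) + 2·(-1)·(-1)·Cov(R_A,R_B)
= 1·0.4 + 1·0.38 + 2·-0.24 = 0.3
σ(-R_A - R_B) = √0.3 ≈ 0.548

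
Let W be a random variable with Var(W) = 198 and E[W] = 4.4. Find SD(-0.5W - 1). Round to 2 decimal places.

Var(-0.5W - 1) = (-0.5)²·198 = 49.5
SD(-0.5W - 1) = √49.5 ≈ 7.04

7.04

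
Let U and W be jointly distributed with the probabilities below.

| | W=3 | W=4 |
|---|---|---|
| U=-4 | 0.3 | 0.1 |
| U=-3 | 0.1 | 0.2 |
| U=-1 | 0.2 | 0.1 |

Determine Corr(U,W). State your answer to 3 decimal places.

0.033

E[U] = -2.8,  E[W] = 3.4
E[UW] = -9.5
cov(U,W) = E[UW] − E[U]E[W] = -9.5 − (-2.8)(3.4) = 0.02
var(U) = 1.56,  var(W) = 0.24
ρ = 0.02 / √(1.56·0.24) ≈ 0.033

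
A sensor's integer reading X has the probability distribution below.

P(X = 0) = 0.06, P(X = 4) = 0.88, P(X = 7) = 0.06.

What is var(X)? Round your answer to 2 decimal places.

E[X] = (0)(0.06) + (4)(0.88) + (7)(0.06) = 3.94
E[X²] = (0)²(0.06) + (4)²(0.88) + (7)²(0.06) = 17.02
var(X) = E[X²] − (E[X])² = 17.02 − (3.94)² = 1.4964

1.50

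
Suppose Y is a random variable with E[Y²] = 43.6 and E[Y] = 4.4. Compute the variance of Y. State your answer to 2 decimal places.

Var(Y) = 43.6 − (4.4)² = 24.24

24.24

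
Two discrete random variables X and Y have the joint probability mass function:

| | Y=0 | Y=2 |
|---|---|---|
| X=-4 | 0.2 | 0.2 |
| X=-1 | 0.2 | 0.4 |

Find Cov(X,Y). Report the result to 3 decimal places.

E[X] = -2.2,  E[Y] = 1.2
E[XY] = -2.4
Cov(X,Y) = E[XY] − E[X]E[Y] = -2.4 − (-2.2)(1.2) = 0.24

0.240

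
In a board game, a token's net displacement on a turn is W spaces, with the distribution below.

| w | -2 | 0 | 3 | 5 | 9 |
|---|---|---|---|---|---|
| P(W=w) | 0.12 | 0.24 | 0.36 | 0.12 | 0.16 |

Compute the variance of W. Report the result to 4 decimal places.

E[W] = (-2)(0.12) + (0)(0.24) + (3)(0.36) + (5)(0.12) + (9)(0.16) = 2.88
E[W²] = (-2)²(0.12) + (0)²(0.24) + (3)²(0.36) + (5)²(0.12) + (9)²(0.16) = 19.68
var(W) = E[W²] − (E[W])² = 19.68 − (2.88)² = 11.3856

11.3856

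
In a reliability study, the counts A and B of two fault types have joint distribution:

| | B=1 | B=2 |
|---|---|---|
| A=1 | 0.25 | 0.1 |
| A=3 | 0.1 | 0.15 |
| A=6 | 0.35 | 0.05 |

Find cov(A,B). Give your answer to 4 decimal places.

-0.2000

E[A] = 3.5,  E[B] = 1.3
E[AB] = 4.35
cov(A,B) = E[AB] − E[A]E[B] = 4.35 − (3.5)(1.3) = -0.2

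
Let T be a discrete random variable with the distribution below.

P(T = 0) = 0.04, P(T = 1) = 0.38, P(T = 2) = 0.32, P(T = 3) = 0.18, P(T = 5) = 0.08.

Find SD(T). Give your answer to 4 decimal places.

1.1993

E[T] = (0)(0.04) + (1)(0.38) + (2)(0.32) + (3)(0.18) + (5)(0.08) = 1.96
E[T²] = (0)²(0.04) + (1)²(0.38) + (2)²(0.32) + (3)²(0.18) + (5)²(0.08) = 5.28
var(T) = E[T²] − (E[T])² = 5.28 − (1.96)² = 1.4384
SD(T) = √1.4384 ≈ 1.1993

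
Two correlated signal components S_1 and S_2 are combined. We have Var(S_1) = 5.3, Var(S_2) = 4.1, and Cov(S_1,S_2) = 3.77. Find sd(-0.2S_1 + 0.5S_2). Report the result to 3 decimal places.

Var(-0.2S_1 + 0.5S_2) = (-0.2)²·Var(S_1) + (0.5)²·Var(S_2) + 2·(-0.2)·(0.5)·Cov(S_1,S_2)
= 0.04·5.3 + 0.25·4.1 + -0.2·3.77 = 0.483
sd(-0.2S_1 + 0.5S_2) = √0.483 ≈ 0.695

0.695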